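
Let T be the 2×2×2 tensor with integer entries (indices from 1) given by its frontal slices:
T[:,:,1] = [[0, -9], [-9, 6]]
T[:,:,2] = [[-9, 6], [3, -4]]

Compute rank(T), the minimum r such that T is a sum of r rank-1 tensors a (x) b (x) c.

Lower bound: the mode-1 unfolding of T (rows indexed by i, columns by (j,k) = (1,1), (1,2), (2,1), (2,2)) is [[0, -9, -9, 6], [-9, 3, 6, -4]].
There the 2×2 minor on rows i ∈ {1, 2}, columns (j,k) ∈ {(1,1), (1,2)} is det [[0, -9], [-9, 3]] = -81 ≠ 0, so this unfolding has rank ≥ 2; CP rank is at least every unfolding rank, so rank(T) ≥ 2. (Unfolding ranks only ever bound the CP rank from below — rank(T) can be strictly larger than all of them — so the matching upper bound has to come from an explicit 2-term decomposition.)
Upper bound — finding two terms. Write S_k = T[:,:,k] for the frontal slices: S₁ = [[0, -9], [-9, 6]], S₂ = [[-9, 6], [3, -4]].
If T = a₁ (x) b₁ (x) c₁ + a₂ (x) b₂ (x) c₂ then each S_k = c₁[k]·a₁b₁ᵀ + c₂[k]·a₂b₂ᵀ. S₁ and S₂ are linearly independent, so a₁b₁ᵀ and a₂b₂ᵀ must span the same plane of matrices: they are the rank-1 matrices of the form x·S₁ + y·S₂.
det(x·S₁ + y·S₂) is −81·x² + 27·xy + 18·y² = (-9)·(3·x − 2·y)(3·x + y), vanishing at (x:y) = (2:3) and (1:-3).
M₁ = 2·S₁ + 3·S₂ = [[-27, 0], [-9, 0]] = (-9)·(3, 1)(1, 0)ᵀ and M₂ = S₁ − 3·S₂ = [[27, -27], [-18, 18]] = 9·(3, -2)(1, -1)ᵀ, so take a₁ = (3, 1), b₁ = (1, 0), a₂ = (3, -2), b₂ = (1, -1).
Each slice is an integer combination of E₁ = a₁b₁ᵀ and E₂ = a₂b₂ᵀ: S₁ = −3·E₁ + 3·E₂, S₂ = −E₁ − 2·E₂; reading off coefficients, c₁ = (-3, -1) and c₂ = (3, -2).
Hence T = (3, 1) (x) (1, 0) (x) (-3, -1) + (3, -2) (x) (1, -1) (x) (3, -2), so rank(T) ≤ 2.
These bounds meet, so rank(T) = 2.
Check entry T[1,2,1] = -9: (3)·(0)·(-3) + (3)·(-1)·(3) = -9.

2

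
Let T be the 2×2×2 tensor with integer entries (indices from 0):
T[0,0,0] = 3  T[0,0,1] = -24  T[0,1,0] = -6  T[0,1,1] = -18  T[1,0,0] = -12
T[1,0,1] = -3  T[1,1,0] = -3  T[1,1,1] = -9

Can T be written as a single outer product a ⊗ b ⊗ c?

The mode-3 unfolding of T (rows indexed by k, columns by (i,j) = (0,0), (0,1), (1,0), (1,1)) is [[3, -6, -12, -3], [-24, -18, -3, -9]].
There the 2×2 minor on rows k ∈ {0, 1}, columns (i,j) ∈ {(0,0), (0,1)} is det [[3, -6], [-24, -18]] = -198 ≠ 0, so this unfolding has rank ≥ 2; CP rank is at least every unfolding rank, so rank(T) ≥ 2.
In particular rank(T) ≥ 2 > 1, so T is not rank-1.

No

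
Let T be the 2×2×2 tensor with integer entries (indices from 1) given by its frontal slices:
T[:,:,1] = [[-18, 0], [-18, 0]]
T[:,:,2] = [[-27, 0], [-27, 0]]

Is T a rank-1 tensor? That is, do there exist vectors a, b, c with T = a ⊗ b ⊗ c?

Yes

If T = a ⊗ b ⊗ c then every fibre of T is a multiple of the corresponding factor, so read the factors off the fibres through the nonzero entry T[1,1,1] = -18.
The mode-1 fibre T[:,1,1] = [-18, -18] gives a = [1, 1] (primitive direction); the mode-2 fibre T[1,:,1] = [-18, 0] gives b = [1, 0]; then c[k] = T[1,1,k] / (a[1]·b[1]) = [-18, -27] / 1 = [-18, -27].
Expanding [1, 1] ⊗ [1, 0] ⊗ [-18, -27] reproduces all 8 entries of T, so T = [1, 1] ⊗ [1, 0] ⊗ [-18, -27] and rank(T) ≤ 1.
Equivalently every frontal slice T[:,:,k] is c[k] times the rank-1 matrix [1, 1] ⊗ [1, 0]. So T has rank 1 (it is nonzero).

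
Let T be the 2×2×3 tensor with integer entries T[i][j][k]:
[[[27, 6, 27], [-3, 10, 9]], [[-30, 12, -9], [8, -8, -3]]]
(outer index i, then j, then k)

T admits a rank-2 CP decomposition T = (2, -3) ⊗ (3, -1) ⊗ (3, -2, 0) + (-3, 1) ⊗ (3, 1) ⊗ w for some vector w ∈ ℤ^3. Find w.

w = (-1, -2, -3)

Subtract the known terms from T to get the rank-1 residual R = (-3, 1) ⊗ (3, 1) ⊗ w, so R[i,j,k] = a[i]·b[j]·w[k]. Pick indices with nonzero a[0]·b[0] = (-3)·(3) = -9. Only the fibre through (0,0,·) is needed: R[0,0,:] = T[0,0,:] − Σₗ aₗ[0]bₗ[0]cₗ = [27, 6, 27] − (2)·(3)·(3, -2, 0) = [9, 18, 27]. Then w[k] = R[0,0,k] / -9 for each k, giving w = [9, 18, 27] / -9 = (-1, -2, -3).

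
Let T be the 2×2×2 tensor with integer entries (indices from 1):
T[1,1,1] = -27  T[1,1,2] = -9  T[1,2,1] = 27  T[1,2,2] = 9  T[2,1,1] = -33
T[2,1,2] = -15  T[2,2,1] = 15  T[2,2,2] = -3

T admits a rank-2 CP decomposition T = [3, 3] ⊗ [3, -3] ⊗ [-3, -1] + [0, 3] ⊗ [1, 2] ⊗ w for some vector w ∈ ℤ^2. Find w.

Subtract the known terms from T to get the rank-1 residual R = [0, 3] ⊗ [1, 2] ⊗ w, so R[i,j,k] = a[i]·b[j]·w[k]. Pick indices with nonzero a[2]·b[1] = (3)·(1) = 3. Only the fibre through (2,1,·) is needed: R[2,1,:] = T[2,1,:] − Σₗ aₗ[2]bₗ[1]cₗ = [-33, -15] − (3)·(3)·[-3, -1] = [-6, -6]. Then w[k] = R[2,1,k] / 3 for each k, giving w = [-6, -6] / 3 = [-2, -2].

w = [-2, -2]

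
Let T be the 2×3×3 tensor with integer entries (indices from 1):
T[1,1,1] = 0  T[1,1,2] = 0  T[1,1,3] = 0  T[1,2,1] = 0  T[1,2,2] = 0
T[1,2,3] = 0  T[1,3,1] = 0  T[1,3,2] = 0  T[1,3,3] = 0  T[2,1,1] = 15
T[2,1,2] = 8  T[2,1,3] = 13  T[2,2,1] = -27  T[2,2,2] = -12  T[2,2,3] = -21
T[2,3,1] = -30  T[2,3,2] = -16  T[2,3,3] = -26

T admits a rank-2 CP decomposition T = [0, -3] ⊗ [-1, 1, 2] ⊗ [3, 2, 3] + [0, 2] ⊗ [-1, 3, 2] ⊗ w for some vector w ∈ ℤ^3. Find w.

Subtract the known terms from T to get the rank-1 residual R = [0, 2] ⊗ [-1, 3, 2] ⊗ w, so R[i,j,k] = a[i]·b[j]·w[k]. Pick indices with nonzero a[2]·b[1] = (2)·(-1) = -2. Only the fibre through (2,1,·) is needed: R[2,1,:] = T[2,1,:] − Σₗ aₗ[2]bₗ[1]cₗ = [15, 8, 13] − (-3)·(-1)·[3, 2, 3] = [6, 2, 4]. Then w[k] = R[2,1,k] / -2 for each k, giving w = [6, 2, 4] / -2 = [-3, -1, -2].

w = [-3, -1, -2]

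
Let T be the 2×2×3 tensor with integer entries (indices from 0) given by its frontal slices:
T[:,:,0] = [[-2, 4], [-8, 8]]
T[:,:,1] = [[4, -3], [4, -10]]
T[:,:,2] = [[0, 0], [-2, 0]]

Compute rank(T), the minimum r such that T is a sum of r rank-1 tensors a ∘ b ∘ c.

3

Lower bound: the mode-3 unfolding of T (rows indexed by k, columns by (i,j) = (0,0), (0,1), (1,0), (1,1)) is [[-2, 4, -8, 8], [4, -3, 4, -10], [0, 0, -2, 0]].
There the 3×3 minor on rows k ∈ {0, 1, 2}, columns (i,j) ∈ {(0,0), (0,1), (1,0)} is det [[-2, 4, -8], [4, -3, 4], [0, 0, -2]] = 20 ≠ 0, so this unfolding has rank ≥ 3; CP rank is at least every unfolding rank, so rank(T) ≥ 3. (Unfolding ranks only ever bound the CP rank from below — rank(T) can be strictly larger than all of them — so the matching upper bound has to come from an explicit 3-term decomposition.)
Upper bound: T is a sum of 3 rank-1 terms, T = [0, 1] ∘ [1, 0] ∘ [-4, 4, -2] + [1, -2] ∘ [2, 1] ∘ [0, 1, 0] + [1, 2] ∘ [1, -2] ∘ [-2, 2, 0] (one valid choice — decompositions are not unique — normalised so each a, b is primitive with positive first nonzero entry; check it by expanding all entries), so rank(T) ≤ 3.
These bounds meet, so rank(T) = 3.
Check entry T[0,0,0] = -2: (0)·(1)·(-4) + (1)·(2)·(0) + (1)·(1)·(-2) = -2.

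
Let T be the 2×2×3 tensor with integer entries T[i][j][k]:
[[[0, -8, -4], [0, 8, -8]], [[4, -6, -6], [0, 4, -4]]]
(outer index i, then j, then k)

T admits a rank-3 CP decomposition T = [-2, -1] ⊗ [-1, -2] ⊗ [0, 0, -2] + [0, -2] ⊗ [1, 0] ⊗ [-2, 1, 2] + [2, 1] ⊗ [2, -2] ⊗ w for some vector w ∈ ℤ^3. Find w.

Subtract the known terms from T to get the rank-1 residual R = [2, 1] ⊗ [2, -2] ⊗ w, so R[i,j,k] = a[i]·b[j]·w[k]. Pick indices with nonzero a[0]·b[0] = (2)·(2) = 4. Only the fibre through (0,0,·) is needed: R[0,0,:] = T[0,0,:] − Σₗ aₗ[0]bₗ[0]cₗ = [0, -8, -4] − (-2)·(-1)·[0, 0, -2] − (0)·(1)·[-2, 1, 2] = [0, -8, 0]. Then w[k] = R[0,0,k] / 4 for each k, giving w = [0, -8, 0] / 4 = [0, -2, 0].

w = [0, -2, 0]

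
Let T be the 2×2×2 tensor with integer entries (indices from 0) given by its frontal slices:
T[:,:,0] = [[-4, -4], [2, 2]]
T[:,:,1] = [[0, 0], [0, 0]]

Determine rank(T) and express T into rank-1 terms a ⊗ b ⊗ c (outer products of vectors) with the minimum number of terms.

Lower bound: T ≠ 0 (e.g. T[0,0,0] = -4), so rank(T) ≥ 1.
Upper bound: if T = a ⊗ b ⊗ c then every fibre of T is a multiple of the corresponding factor, so read the factors off the fibres through the nonzero entry T[0,0,0] = -4.
The mode-1 fibre T[:,0,0] = [-4, 2] gives a = [2, -1] (primitive direction); the mode-2 fibre T[0,:,0] = [-4, -4] gives b = [1, 1]; then c[k] = T[0,0,k] / (a[0]·b[0]) = [-4, 0] / 2 = [-2, 0].
Expanding [2, -1] ⊗ [1, 1] ⊗ [-2, 0] reproduces all 8 entries of T, so T = [2, -1] ⊗ [1, 1] ⊗ [-2, 0] and rank(T) ≤ 1.
These bounds meet, so rank(T) = 1.

rank(T) = 1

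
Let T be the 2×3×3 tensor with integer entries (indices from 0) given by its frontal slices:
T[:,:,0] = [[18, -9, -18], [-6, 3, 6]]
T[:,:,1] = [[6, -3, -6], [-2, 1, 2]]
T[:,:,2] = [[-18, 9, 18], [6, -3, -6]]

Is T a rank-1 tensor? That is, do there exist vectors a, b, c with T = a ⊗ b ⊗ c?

If T = a ⊗ b ⊗ c then every fibre of T is a multiple of the corresponding factor, so read the factors off the fibres through the nonzero entry T[0,0,0] = 18.
The mode-1 fibre T[:,0,0] = [18, -6] gives a = (3, -1) (primitive direction); the mode-2 fibre T[0,:,0] = [18, -9, -18] gives b = (2, -1, -2); then c[k] = T[0,0,k] / (a[0]·b[0]) = [18, 6, -18] / 6 = (3, 1, -3).
Expanding (3, -1) ⊗ (2, -1, -2) ⊗ (3, 1, -3) reproduces all 18 entries of T, so T = (3, -1) ⊗ (2, -1, -2) ⊗ (3, 1, -3) and rank(T) ≤ 1.
Equivalently every frontal slice T[:,:,k] is c[k] times the rank-1 matrix (3, -1) ⊗ (2, -1, -2). So T has rank 1 (it is nonzero).

Yes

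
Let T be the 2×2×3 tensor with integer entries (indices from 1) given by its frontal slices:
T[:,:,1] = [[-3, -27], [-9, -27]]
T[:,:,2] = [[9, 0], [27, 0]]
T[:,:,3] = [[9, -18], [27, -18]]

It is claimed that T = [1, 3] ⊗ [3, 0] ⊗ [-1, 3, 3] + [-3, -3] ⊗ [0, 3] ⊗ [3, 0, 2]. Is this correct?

Yes

Reconstruct entrywise from the claimed factors. For example, T[2,1,1] = -9 and Σₗ aₗ[2]bₗ[1]cₗ[1] = (3)·(3)·(-1) + (-3)·(0)·(3) = -9; checking all 12 entries, every one matches. The claim holds.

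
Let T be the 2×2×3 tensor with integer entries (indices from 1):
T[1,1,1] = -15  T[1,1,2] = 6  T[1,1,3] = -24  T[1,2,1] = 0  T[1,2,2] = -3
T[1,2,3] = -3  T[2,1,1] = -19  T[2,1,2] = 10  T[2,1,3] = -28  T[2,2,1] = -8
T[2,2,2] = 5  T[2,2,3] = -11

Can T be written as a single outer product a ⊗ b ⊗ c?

No

The mode-1 unfolding of T (rows indexed by i, columns by (j,k) = (1,1), (1,2), (1,3), (2,1), (2,2), (2,3)) is [[-15, 6, -24, 0, -3, -3], [-19, 10, -28, -8, 5, -11]].
There the 2×2 minor on rows i ∈ {1, 2}, columns (j,k) ∈ {(1,1), (1,2)} is det [[-15, 6], [-19, 10]] = -36 ≠ 0, so this unfolding has rank ≥ 2; CP rank is at least every unfolding rank, so rank(T) ≥ 2.
In particular rank(T) ≥ 2 > 1, so T is not rank-1.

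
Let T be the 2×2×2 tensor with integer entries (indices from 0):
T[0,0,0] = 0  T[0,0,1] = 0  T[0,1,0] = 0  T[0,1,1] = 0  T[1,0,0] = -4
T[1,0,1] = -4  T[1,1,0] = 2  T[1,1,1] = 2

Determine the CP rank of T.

Lower bound: T ≠ 0 (e.g. T[1,0,0] = -4), so rank(T) ≥ 1.
Upper bound: if T = a ⊗ b ⊗ c then every fibre of T is a multiple of the corresponding factor, so read the factors off the fibres through the nonzero entry T[1,0,0] = -4.
The mode-1 fibre T[:,0,0] = [0, -4] gives a = (0, 1) (primitive direction); the mode-2 fibre T[1,:,0] = [-4, 2] gives b = (2, -1); then c[k] = T[1,0,k] / (a[1]·b[0]) = [-4, -4] / 2 = (-2, -2).
Expanding (0, 1) ⊗ (2, -1) ⊗ (-2, -2) reproduces all 8 entries of T, so T = (0, 1) ⊗ (2, -1) ⊗ (-2, -2) and rank(T) ≤ 1.
These bounds meet, so rank(T) = 1.
Check entry T[0,1,1] = 0: (0)·(-1)·(-2) = 0.

1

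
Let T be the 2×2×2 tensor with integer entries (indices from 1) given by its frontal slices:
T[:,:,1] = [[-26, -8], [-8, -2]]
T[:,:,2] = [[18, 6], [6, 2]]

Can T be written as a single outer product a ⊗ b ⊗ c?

No

The mode-3 unfolding of T (rows indexed by k, columns by (i,j) = (1,1), (1,2), (2,1), (2,2)) is [[-26, -8, -8, -2], [18, 6, 6, 2]].
There the 2×2 minor on rows k ∈ {1, 2}, columns (i,j) ∈ {(1,1), (1,2)} is det [[-26, -8], [18, 6]] = -12 ≠ 0, so this unfolding has rank ≥ 2; CP rank is at least every unfolding rank, so rank(T) ≥ 2.
In particular rank(T) ≥ 2 > 1, so T is not rank-1.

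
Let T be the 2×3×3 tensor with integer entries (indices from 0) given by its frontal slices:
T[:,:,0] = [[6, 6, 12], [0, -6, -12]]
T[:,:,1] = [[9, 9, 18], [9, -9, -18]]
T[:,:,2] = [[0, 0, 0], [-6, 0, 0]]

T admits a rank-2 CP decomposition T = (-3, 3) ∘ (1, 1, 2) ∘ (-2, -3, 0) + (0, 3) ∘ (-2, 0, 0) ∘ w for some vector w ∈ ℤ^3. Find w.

w = (-1, -3, 1)

Subtract the known terms from T to get the rank-1 residual R = (0, 3) ∘ (-2, 0, 0) ∘ w, so R[i,j,k] = a[i]·b[j]·w[k]. Pick indices with nonzero a[1]·b[0] = (3)·(-2) = -6. Only the fibre through (1,0,·) is needed: R[1,0,:] = T[1,0,:] − Σₗ aₗ[1]bₗ[0]cₗ = [0, 9, -6] − (3)·(1)·(-2, -3, 0) = [6, 18, -6]. Then w[k] = R[1,0,k] / -6 for each k, giving w = [6, 18, -6] / -6 = (-1, -3, 1).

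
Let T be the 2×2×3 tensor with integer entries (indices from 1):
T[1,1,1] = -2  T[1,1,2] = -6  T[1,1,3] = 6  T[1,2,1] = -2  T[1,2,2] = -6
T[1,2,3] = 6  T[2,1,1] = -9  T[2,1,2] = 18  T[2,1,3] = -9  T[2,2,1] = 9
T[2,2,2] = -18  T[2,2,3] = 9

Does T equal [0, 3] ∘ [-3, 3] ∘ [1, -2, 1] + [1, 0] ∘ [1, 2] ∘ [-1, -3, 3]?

No

Reconstruct entry (1,1,1) from the claimed factors: Σₗ aₗ[1]bₗ[1]cₗ[1] = (0)·(-3)·(1) + (1)·(1)·(-1) = -1, but T[1,1,1] = -2. The claim is false.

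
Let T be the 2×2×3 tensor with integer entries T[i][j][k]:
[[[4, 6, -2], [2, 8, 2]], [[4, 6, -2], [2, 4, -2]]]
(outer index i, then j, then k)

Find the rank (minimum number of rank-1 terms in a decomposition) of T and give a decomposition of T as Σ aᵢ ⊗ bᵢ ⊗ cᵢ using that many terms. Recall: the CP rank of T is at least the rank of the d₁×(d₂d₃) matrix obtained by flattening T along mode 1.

rank(T) = 3

Lower bound: the mode-3 unfolding of T (rows indexed by k, columns by (i,j) = (0,0), (0,1), (1,0), (1,1)) is [[4, 2, 4, 2], [6, 8, 6, 4], [-2, 2, -2, -2]].
There the 3×3 minor on rows k ∈ {0, 1, 2}, columns (i,j) ∈ {(0,0), (0,1), (1,1)} is det [[4, 2, 2], [6, 8, 4], [-2, 2, -2]] = -32 ≠ 0, so this unfolding has rank ≥ 3; CP rank is at least every unfolding rank, so rank(T) ≥ 3. (Flattening ranks never certify an upper bound on CP rank; for that we must actually write T with 3 rank-1 terms.)
Upper bound: T is a sum of 3 rank-1 terms, T = [1, 0] ⊗ [0, 1] ⊗ [0, 4, 4] + [1, 1] ⊗ [1, 0] ⊗ [2, 2, 0] + [1, 1] ⊗ [1, 1] ⊗ [2, 4, -2] (one valid choice — decompositions are not unique — normalised so each a, b is primitive with positive first nonzero entry; check it by expanding all entries), so rank(T) ≤ 3.
These bounds meet, so rank(T) = 3.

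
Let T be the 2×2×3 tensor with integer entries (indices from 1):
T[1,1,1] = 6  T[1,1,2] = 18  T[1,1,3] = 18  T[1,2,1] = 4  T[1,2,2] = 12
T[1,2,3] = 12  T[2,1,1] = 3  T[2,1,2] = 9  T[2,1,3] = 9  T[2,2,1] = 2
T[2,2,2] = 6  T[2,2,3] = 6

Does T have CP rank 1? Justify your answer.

If T = a ∘ b ∘ c then every fibre of T is a multiple of the corresponding factor, so read the factors off the fibres through the nonzero entry T[1,1,1] = 6.
The mode-1 fibre T[:,1,1] = [6, 3] gives a = [2, 1] (primitive direction); the mode-2 fibre T[1,:,1] = [6, 4] gives b = [3, 2]; then c[k] = T[1,1,k] / (a[1]·b[1]) = [6, 18, 18] / 6 = [1, 3, 3].
Expanding [2, 1] ∘ [3, 2] ∘ [1, 3, 3] reproduces all 12 entries of T, so T = [2, 1] ∘ [3, 2] ∘ [1, 3, 3] and rank(T) ≤ 1.
Equivalently every frontal slice T[:,:,k] is c[k] times the rank-1 matrix [2, 1] ∘ [3, 2]. So T has rank 1 (it is nonzero).

Yes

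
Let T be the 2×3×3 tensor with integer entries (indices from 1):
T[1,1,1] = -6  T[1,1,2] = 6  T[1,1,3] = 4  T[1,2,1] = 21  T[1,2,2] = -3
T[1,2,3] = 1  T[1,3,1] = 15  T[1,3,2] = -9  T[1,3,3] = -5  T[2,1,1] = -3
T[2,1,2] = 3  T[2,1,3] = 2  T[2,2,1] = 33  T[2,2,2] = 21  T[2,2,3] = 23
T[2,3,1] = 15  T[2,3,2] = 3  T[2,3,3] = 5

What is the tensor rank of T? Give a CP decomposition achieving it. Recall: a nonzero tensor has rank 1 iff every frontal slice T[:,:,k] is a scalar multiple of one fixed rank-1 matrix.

Lower bound: the mode-2 unfolding of T (rows indexed by j, columns by (i,k) = (1,1), (1,2), (1,3), (2,1), (2,2), (2,3)) is [[-6, 6, 4, -3, 3, 2], [21, -3, 1, 33, 21, 23], [15, -9, -5, 15, 3, 5]].
There the 2×2 minor on rows j ∈ {1, 2}, columns (i,k) ∈ {(1,1), (1,2)} is det [[-6, 6], [21, -3]] = -108 ≠ 0, so this unfolding has rank ≥ 2; CP rank is at least every unfolding rank, so rank(T) ≥ 2. (This is only a lower bound: in general the CP rank may exceed every unfolding rank, so we still need to exhibit 2 rank-1 terms summing to T.)
Upper bound — finding two terms. Write S_k = T[:,:,k] for the frontal slices: S₁ = [[-6, 21, 15], [-3, 33, 15]], S₂ = [[6, -3, -9], [3, 21, 3]], S₃ = [[4, 1, -5], [2, 23, 5]].
If T = a₁ (x) b₁ (x) c₁ + a₂ (x) b₂ (x) c₂ then each S_k = c₁[k]·a₁b₁ᵀ + c₂[k]·a₂b₂ᵀ. S₁ and S₂ are linearly independent, so a₁b₁ᵀ and a₂b₂ᵀ must span the same plane of matrices: they are the rank-1 matrices of the form x·S₁ + y·S₂.
The 2×2 minor of x·S₁ + y·S₂ on rows {1,2}, columns {1,2} is −135·x² + 135·y² = (-135)·(x − y)(x + y), vanishing at (x:y) = (1:1) and (1:-1).
M₁ = S₁ + S₂ = [[0, 18, 6], [0, 54, 18]] = 6·[1, 3][0, 3, 1]ᵀ and M₂ = S₁ − S₂ = [[-12, 24, 24], [-6, 12, 12]] = (-6)·[2, 1][1, -2, -2]ᵀ, so take a₁ = [1, 3], b₁ = [0, 3, 1], a₂ = [2, 1], b₂ = [1, -2, -2].
Each slice is an integer combination of E₁ = a₁b₁ᵀ and E₂ = a₂b₂ᵀ: S₁ = 3·E₁ − 3·E₂, S₂ = 3·E₁ + 3·E₂, S₃ = 3·E₁ + 2·E₂; reading off coefficients, c₁ = [3, 3, 3] and c₂ = [-3, 3, 2].
Hence T = [1, 3] (x) [0, 3, 1] (x) [3, 3, 3] + [2, 1] (x) [1, -2, -2] (x) [-3, 3, 2], so rank(T) ≤ 2.
These bounds meet, so rank(T) = 2.
Check entry T[1,1,3] = 4: (1)·(0)·(3) + (2)·(1)·(2) = 4.

rank(T) = 2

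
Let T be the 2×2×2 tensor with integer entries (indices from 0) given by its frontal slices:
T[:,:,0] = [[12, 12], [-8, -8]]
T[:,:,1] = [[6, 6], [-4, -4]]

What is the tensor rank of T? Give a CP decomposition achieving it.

rank(T) = 1

Lower bound: T ≠ 0 (e.g. T[0,0,0] = 12), so rank(T) ≥ 1.
Upper bound: if T = a (x) b (x) c then every fibre of T is a multiple of the corresponding factor, so read the factors off the fibres through the nonzero entry T[0,0,0] = 12.
The mode-1 fibre T[:,0,0] = [12, -8] gives a = [3, -2] (primitive direction); the mode-2 fibre T[0,:,0] = [12, 12] gives b = [1, 1]; then c[k] = T[0,0,k] / (a[0]·b[0]) = [12, 6] / 3 = [4, 2].
Expanding [3, -2] (x) [1, 1] (x) [4, 2] reproduces all 8 entries of T, so T = [3, -2] (x) [1, 1] (x) [4, 2] and rank(T) ≤ 1.
These bounds meet, so rank(T) = 1.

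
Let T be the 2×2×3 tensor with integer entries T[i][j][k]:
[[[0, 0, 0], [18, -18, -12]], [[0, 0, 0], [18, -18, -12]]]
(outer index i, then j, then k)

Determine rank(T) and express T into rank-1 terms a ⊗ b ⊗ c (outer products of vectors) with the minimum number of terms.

Lower bound: T ≠ 0 (e.g. T[0,1,0] = 18), so rank(T) ≥ 1.
Upper bound: if T = a ⊗ b ⊗ c then every fibre of T is a multiple of the corresponding factor, so read the factors off the fibres through the nonzero entry T[0,1,0] = 18.
The mode-1 fibre T[:,1,0] = [18, 18] gives a = [1, 1] (primitive direction); the mode-2 fibre T[0,:,0] = [0, 18] gives b = [0, 1]; then c[k] = T[0,1,k] / (a[0]·b[1]) = [18, -18, -12] / 1 = [18, -18, -12].
Expanding [1, 1] ⊗ [0, 1] ⊗ [18, -18, -12] reproduces all 12 entries of T, so T = [1, 1] ⊗ [0, 1] ⊗ [18, -18, -12] and rank(T) ≤ 1.
These bounds meet, so rank(T) = 1.

rank(T) = 1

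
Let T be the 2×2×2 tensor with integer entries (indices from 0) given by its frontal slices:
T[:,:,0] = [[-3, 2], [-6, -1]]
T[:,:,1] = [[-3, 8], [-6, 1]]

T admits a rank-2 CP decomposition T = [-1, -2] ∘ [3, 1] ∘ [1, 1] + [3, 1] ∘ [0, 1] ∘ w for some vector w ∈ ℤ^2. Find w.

Subtract the known terms from T to get the rank-1 residual R = [3, 1] ∘ [0, 1] ∘ w, so R[i,j,k] = a[i]·b[j]·w[k]. Pick indices with nonzero a[0]·b[1] = (3)·(1) = 3. Only the fibre through (0,1,·) is needed: R[0,1,:] = T[0,1,:] − Σₗ aₗ[0]bₗ[1]cₗ = [2, 8] − (-1)·(1)·[1, 1] = [3, 9]. Then w[k] = R[0,1,k] / 3 for each k, giving w = [3, 9] / 3 = [1, 3].

w = [1, 3]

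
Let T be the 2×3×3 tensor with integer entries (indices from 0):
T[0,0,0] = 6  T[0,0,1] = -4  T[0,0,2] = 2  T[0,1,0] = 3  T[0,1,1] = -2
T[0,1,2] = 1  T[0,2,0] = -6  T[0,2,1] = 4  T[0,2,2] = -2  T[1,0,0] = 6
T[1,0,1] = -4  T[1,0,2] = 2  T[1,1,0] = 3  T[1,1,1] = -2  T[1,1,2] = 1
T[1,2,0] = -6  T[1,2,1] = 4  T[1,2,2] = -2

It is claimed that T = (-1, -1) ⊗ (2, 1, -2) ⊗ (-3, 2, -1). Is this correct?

Reconstruct entrywise from the claimed factors. For example, T[0,2,2] = -2 and Σₗ aₗ[0]bₗ[2]cₗ[2] = (-1)·(-2)·(-1) = -2; checking all 18 entries, every one matches. The claim holds.

Yes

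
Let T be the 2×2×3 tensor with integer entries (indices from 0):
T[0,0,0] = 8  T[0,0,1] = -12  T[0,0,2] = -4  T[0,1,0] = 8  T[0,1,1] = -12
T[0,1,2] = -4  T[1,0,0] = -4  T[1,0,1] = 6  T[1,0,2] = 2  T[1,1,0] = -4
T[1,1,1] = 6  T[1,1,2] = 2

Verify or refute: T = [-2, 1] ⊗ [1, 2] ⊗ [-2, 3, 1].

Reconstruct entry (0,0,0) from the claimed factors: Σₗ aₗ[0]bₗ[0]cₗ[0] = (-2)·(1)·(-2) = 4, but T[0,0,0] = 8. The claim is false.

No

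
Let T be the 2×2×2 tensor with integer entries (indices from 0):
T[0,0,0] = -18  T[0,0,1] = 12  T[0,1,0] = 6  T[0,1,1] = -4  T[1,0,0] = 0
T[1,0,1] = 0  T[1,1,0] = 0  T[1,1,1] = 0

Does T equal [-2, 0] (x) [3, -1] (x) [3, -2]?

Yes

Reconstruct entrywise from the claimed factors. For example, T[1,0,0] = 0 and Σₗ aₗ[1]bₗ[0]cₗ[0] = (0)·(3)·(3) = 0; checking all 8 entries, every one matches. The claim holds.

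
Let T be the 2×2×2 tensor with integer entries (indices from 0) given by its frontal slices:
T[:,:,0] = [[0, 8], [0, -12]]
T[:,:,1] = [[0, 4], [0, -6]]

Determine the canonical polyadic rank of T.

Lower bound: T ≠ 0 (e.g. T[0,1,0] = 8), so rank(T) ≥ 1.
Upper bound: if T = a ∘ b ∘ c then every fibre of T is a multiple of the corresponding factor, so read the factors off the fibres through the nonzero entry T[0,1,0] = 8.
The mode-1 fibre T[:,1,0] = [8, -12] gives a = (2, -3) (primitive direction); the mode-2 fibre T[0,:,0] = [0, 8] gives b = (0, 1); then c[k] = T[0,1,k] / (a[0]·b[1]) = [8, 4] / 2 = (4, 2).
Expanding (2, -3) ∘ (0, 1) ∘ (4, 2) reproduces all 8 entries of T, so T = (2, -3) ∘ (0, 1) ∘ (4, 2) and rank(T) ≤ 1.
These bounds meet, so rank(T) = 1.

1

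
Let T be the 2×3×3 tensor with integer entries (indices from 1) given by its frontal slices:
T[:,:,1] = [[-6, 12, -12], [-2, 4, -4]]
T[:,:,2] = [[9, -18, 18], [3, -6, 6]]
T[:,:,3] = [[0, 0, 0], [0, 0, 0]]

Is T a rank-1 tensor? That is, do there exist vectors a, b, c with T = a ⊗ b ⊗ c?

Yes

If T = a ⊗ b ⊗ c then every fibre of T is a multiple of the corresponding factor, so read the factors off the fibres through the nonzero entry T[1,1,1] = -6.
The mode-1 fibre T[:,1,1] = [-6, -2] gives a = [3, 1] (primitive direction); the mode-2 fibre T[1,:,1] = [-6, 12, -12] gives b = [1, -2, 2]; then c[k] = T[1,1,k] / (a[1]·b[1]) = [-6, 9, 0] / 3 = [-2, 3, 0].
Expanding [3, 1] ⊗ [1, -2, 2] ⊗ [-2, 3, 0] reproduces all 18 entries of T, so T = [3, 1] ⊗ [1, -2, 2] ⊗ [-2, 3, 0] and rank(T) ≤ 1.
Equivalently every frontal slice T[:,:,k] is c[k] times the rank-1 matrix [3, 1] ⊗ [1, -2, 2]. So T has rank 1 (it is nonzero).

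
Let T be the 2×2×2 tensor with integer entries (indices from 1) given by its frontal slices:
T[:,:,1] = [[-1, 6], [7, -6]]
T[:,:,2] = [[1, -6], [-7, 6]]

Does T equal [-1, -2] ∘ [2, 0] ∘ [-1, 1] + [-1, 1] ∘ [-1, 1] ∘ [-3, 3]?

No

Reconstruct entry (1,2,1) from the claimed factors: Σₗ aₗ[1]bₗ[2]cₗ[1] = (-1)·(0)·(-1) + (-1)·(1)·(-3) = 3, but T[1,2,1] = 6. The claim is false.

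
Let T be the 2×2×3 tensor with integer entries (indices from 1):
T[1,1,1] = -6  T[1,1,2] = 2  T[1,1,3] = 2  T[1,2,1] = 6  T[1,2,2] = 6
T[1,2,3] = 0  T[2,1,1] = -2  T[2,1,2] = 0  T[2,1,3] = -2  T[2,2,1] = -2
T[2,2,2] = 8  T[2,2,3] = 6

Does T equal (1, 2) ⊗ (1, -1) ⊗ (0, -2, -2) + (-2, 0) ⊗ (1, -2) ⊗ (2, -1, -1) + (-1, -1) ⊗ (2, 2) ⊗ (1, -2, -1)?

Reconstruct entry (1,1,2) from the claimed factors: Σₗ aₗ[1]bₗ[1]cₗ[2] = (1)·(1)·(-2) + (-2)·(1)·(-1) + (-1)·(2)·(-2) = 4, but T[1,1,2] = 2. The claim is false.

No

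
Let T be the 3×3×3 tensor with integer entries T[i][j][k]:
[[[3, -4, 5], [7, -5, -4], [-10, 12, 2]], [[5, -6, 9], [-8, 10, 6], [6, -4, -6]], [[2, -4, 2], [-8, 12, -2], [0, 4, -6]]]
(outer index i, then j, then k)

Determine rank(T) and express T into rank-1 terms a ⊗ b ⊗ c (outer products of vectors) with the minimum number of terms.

rank(T) = 3

Lower bound: in the mode-1 unfolding of T (rows indexed by i, columns by (j,k)) the 3×3 minor on rows i ∈ {0, 1, 2}, columns (j,k) ∈ {(0,0), (0,1), (1,0)} is det [[3, -4, 7], [5, -6, -8], [2, -4, -8]] = -104 ≠ 0, so that unfolding has rank ≥ 3 and hence rank(T) ≥ 3 (CP rank is at least every unfolding rank, though it can be larger).
Upper bound: T is a sum of 3 rank-1 terms, T = [1, 1, 2] ⊗ [1, -2, -2] ⊗ [1, -2, 1] + [1, 2, 0] ⊗ [2, 1, 0] ⊗ [1, -1, 2] + [2, -2, -1] ⊗ [0, 1, -1] ⊗ [4, -4, -2] (one valid choice — decompositions are not unique — normalised so each a, b is primitive with positive first nonzero entry; check it by expanding all entries), so rank(T) ≤ 3.
These bounds meet, so rank(T) = 3.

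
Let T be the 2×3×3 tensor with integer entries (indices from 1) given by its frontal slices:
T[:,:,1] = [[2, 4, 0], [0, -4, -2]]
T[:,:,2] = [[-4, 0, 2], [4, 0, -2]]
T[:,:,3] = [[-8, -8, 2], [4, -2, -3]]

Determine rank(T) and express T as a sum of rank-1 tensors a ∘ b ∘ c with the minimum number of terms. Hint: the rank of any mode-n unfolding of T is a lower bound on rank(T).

Lower bound: in the mode-2 unfolding of T (rows indexed by j, columns by (i,k)) the 3×3 minor on rows j ∈ {1, 2, 3}, columns (i,k) ∈ {(1,1), (1,2), (2,1)} is det [[2, -4, 0], [4, 0, -4], [0, 2, -2]] = -16 ≠ 0, so that unfolding has rank ≥ 3 and hence rank(T) ≥ 3 (CP rank is at least every unfolding rank, though it can be larger).
Upper bound: T is a sum of 3 rank-1 terms, T = [0, 1] ∘ [0, 2, 1] ∘ [-2, 0, -1] + [1, -1] ∘ [2, 0, -1] ∘ [0, -2, -2] + [1, 0] ∘ [1, 2, 0] ∘ [2, 0, -4] (written with every a and b primitive with positive leading entry and the scale carried by c; CP decompositions are not unique, and this one is verified by expanding entrywise), so rank(T) ≤ 3.
These bounds meet, so rank(T) = 3.

rank(T) = 3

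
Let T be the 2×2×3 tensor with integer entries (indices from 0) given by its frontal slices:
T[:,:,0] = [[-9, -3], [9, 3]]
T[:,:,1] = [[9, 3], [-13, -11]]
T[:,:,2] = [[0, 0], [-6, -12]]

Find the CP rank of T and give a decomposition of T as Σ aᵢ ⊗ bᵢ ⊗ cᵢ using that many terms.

Lower bound: the mode-2 unfolding of T (rows indexed by j, columns by (i,k) = (0,0), (0,1), (0,2), (1,0), (1,1), (1,2)) is [[-9, 9, 0, 9, -13, -6], [-3, 3, 0, 3, -11, -12]].
There the 2×2 minor on rows j ∈ {0, 1}, columns (i,k) ∈ {(0,0), (1,1)} is det [[-9, -13], [-3, -11]] = 60 ≠ 0, so this unfolding has rank ≥ 2; CP rank is at least every unfolding rank, so rank(T) ≥ 2. (Unfolding ranks only ever bound the CP rank from below — rank(T) can be strictly larger than all of them — so the matching upper bound has to come from an explicit 2-term decomposition.)
Upper bound — finding two terms. Write S_k = T[:,:,k] for the frontal slices: S₀ = [[-9, -3], [9, 3]], S₁ = [[9, 3], [-13, -11]], S₂ = [[0, 0], [-6, -12]].
If T = a₁ ⊗ b₁ ⊗ c₁ + a₂ ⊗ b₂ ⊗ c₂ then each S_k = c₁[k]·a₁b₁ᵀ + c₂[k]·a₂b₂ᵀ. S₀ and S₁ are linearly independent, so a₁b₁ᵀ and a₂b₂ᵀ must span the same plane of matrices: they are the rank-1 matrices of the form x·S₀ + y·S₁.
det(x·S₀ + y·S₁) is 60·xy − 60·y² = 60·(x − y)(y), vanishing at (x:y) = (1:1) and (1:0).
M₁ = S₀ + S₁ = [[0, 0], [-4, -8]] = (-4)·[0, 1][1, 2]ᵀ and M₂ = S₀ = [[-9, -3], [9, 3]] = (-3)·[1, -1][3, 1]ᵀ, so take a₁ = [0, 1], b₁ = [1, 2], a₂ = [1, -1], b₂ = [3, 1].
Each slice is an integer combination of E₁ = a₁b₁ᵀ and E₂ = a₂b₂ᵀ: S₀ = −3·E₂, S₁ = −4·E₁ + 3·E₂, S₂ = −6·E₁; reading off coefficients, c₁ = [0, -4, -6] and c₂ = [-3, 3, 0].
Hence T = [0, 1] ⊗ [1, 2] ⊗ [0, -4, -6] + [1, -1] ⊗ [3, 1] ⊗ [-3, 3, 0], so rank(T) ≤ 2.
These bounds meet, so rank(T) = 2.

rank(T) = 2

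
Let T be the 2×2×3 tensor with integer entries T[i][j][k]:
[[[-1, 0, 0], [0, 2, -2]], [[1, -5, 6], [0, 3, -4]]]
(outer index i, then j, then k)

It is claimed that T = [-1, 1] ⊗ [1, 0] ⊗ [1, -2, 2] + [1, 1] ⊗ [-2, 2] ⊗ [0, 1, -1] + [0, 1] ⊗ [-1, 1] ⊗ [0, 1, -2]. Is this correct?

Reconstruct entrywise from the claimed factors. For example, T[1,0,2] = 6 and Σₗ aₗ[1]bₗ[0]cₗ[2] = (1)·(1)·(2) + (1)·(-2)·(-1) + (1)·(-1)·(-2) = 6; checking all 12 entries, every one matches. The claim holds.

Yes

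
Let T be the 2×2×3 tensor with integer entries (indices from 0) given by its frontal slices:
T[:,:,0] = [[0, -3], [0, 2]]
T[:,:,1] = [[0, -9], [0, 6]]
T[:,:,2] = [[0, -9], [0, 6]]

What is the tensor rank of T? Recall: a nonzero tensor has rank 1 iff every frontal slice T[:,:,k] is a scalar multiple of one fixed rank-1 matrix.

1

Lower bound: T ≠ 0 (e.g. T[0,1,0] = -3), so rank(T) ≥ 1.
Upper bound: the mode-1 fibre T[:,1,0] = [-3, 2] gives a = [3, -2] (primitive direction); the mode-2 fibre T[0,:,0] = [0, -3] gives b = [0, 1]; then c[k] = T[0,1,k] / (a[0]·b[1]) = [-3, -9, -9] / 3 = [-1, -3, -3].
Expanding [3, -2] ∘ [0, 1] ∘ [-1, -3, -3] reproduces all 12 entries of T, so T = [3, -2] ∘ [0, 1] ∘ [-1, -3, -3] and rank(T) ≤ 1.
These bounds meet, so rank(T) = 1.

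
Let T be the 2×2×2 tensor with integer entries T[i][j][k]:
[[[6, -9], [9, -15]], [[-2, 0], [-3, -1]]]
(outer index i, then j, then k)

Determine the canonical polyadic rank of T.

2

Lower bound: the mode-3 unfolding of T (rows indexed by k, columns by (i,j) = (0,0), (0,1), (1,0), (1,1)) is [[6, 9, -2, -3], [-9, -15, 0, -1]].
There the 2×2 minor on rows k ∈ {0, 1}, columns (i,j) ∈ {(0,0), (0,1)} is det [[6, 9], [-9, -15]] = -9 ≠ 0, so this unfolding has rank ≥ 2; CP rank is at least every unfolding rank, so rank(T) ≥ 2. (This is only a lower bound: in general the CP rank may exceed every unfolding rank, so we still need to exhibit 2 rank-1 terms summing to T.)
Upper bound — finding two terms. Write S_k = T[:,:,k] for the frontal slices: S₀ = [[6, 9], [-2, -3]], S₁ = [[-9, -15], [0, -1]].
If T = a₁ ⊗ b₁ ⊗ c₁ + a₂ ⊗ b₂ ⊗ c₂ then each S_k = c₁[k]·a₁b₁ᵀ + c₂[k]·a₂b₂ᵀ. S₀ and S₁ are linearly independent, so a₁b₁ᵀ and a₂b₂ᵀ must span the same plane of matrices: they are the rank-1 matrices of the form x·S₀ + y·S₁.
det(x·S₀ + y·S₁) is −9·xy + 9·y² = (-9)·(x − y)(y), vanishing at (x:y) = (1:1) and (1:0).
M₁ = S₀ + S₁ = [[-3, -6], [-2, -4]] = −[3, 2][1, 2]ᵀ and M₂ = S₀ = [[6, 9], [-2, -3]] = [3, -1][2, 3]ᵀ, so take a₁ = [3, 2], b₁ = [1, 2], a₂ = [3, -1], b₂ = [2, 3].
Each slice is an integer combination of E₁ = a₁b₁ᵀ and E₂ = a₂b₂ᵀ: S₀ = E₂, S₁ = −E₁ − E₂; reading off coefficients, c₁ = [0, -1] and c₂ = [1, -1].
Hence T = [3, 2] ⊗ [1, 2] ⊗ [0, -1] + [3, -1] ⊗ [2, 3] ⊗ [1, -1], so rank(T) ≤ 2.
These bounds meet, so rank(T) = 2.
Check entry T[0,0,1] = -9: (3)·(1)·(-1) + (3)·(2)·(-1) = -9.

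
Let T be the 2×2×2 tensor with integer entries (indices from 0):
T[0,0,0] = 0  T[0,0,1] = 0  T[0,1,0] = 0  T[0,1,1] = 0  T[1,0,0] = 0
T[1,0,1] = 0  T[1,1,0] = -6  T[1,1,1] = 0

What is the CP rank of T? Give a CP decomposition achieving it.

Lower bound: T ≠ 0 (e.g. T[1,1,0] = -6), so rank(T) ≥ 1.
Upper bound: the mode-1 fibre T[:,1,0] = [0, -6] gives a = [0, 1] (primitive direction); the mode-2 fibre T[1,:,0] = [0, -6] gives b = [0, 1]; then c[k] = T[1,1,k] / (a[1]·b[1]) = [-6, 0] / 1 = [-6, 0].
Expanding [0, 1] ∘ [0, 1] ∘ [-6, 0] reproduces all 8 entries of T, so T = [0, 1] ∘ [0, 1] ∘ [-6, 0] and rank(T) ≤ 1.
These bounds meet, so rank(T) = 1.

rank(T) = 1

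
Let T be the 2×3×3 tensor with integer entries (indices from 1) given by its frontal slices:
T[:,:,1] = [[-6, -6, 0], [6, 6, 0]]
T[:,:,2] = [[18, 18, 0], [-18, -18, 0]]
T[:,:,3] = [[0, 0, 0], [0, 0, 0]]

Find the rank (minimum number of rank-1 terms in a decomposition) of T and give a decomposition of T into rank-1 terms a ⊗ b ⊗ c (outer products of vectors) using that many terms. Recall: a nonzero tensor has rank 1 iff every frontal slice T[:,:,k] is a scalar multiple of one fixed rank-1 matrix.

rank(T) = 1

Lower bound: T ≠ 0 (e.g. T[1,1,1] = -6), so rank(T) ≥ 1.
Upper bound: if T = a ⊗ b ⊗ c then every fibre of T is a multiple of the corresponding factor, so read the factors off the fibres through the nonzero entry T[1,1,1] = -6.
The mode-1 fibre T[:,1,1] = [-6, 6] gives a = [1, -1] (primitive direction); the mode-2 fibre T[1,:,1] = [-6, -6, 0] gives b = [1, 1, 0]; then c[k] = T[1,1,k] / (a[1]·b[1]) = [-6, 18, 0] / 1 = [-6, 18, 0].
Expanding [1, -1] ⊗ [1, 1, 0] ⊗ [-6, 18, 0] reproduces all 18 entries of T, so T = [1, -1] ⊗ [1, 1, 0] ⊗ [-6, 18, 0] and rank(T) ≤ 1.
These bounds meet, so rank(T) = 1.
Check entry T[1,1,2] = 18: (1)·(1)·(18) = 18.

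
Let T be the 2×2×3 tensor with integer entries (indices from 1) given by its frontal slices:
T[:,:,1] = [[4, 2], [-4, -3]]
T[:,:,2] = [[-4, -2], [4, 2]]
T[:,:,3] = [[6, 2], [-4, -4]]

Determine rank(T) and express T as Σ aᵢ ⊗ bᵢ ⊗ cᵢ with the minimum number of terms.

Lower bound: the mode-3 unfolding of T (rows indexed by k, columns by (i,j) = (1,1), (1,2), (2,1), (2,2)) is [[4, 2, -4, -3], [-4, -2, 4, 2], [6, 2, -4, -4]].
There the 3×3 minor on rows k ∈ {1, 2, 3}, columns (i,j) ∈ {(1,1), (1,2), (2,2)} is det [[4, 2, -3], [-4, -2, 2], [6, 2, -4]] = -4 ≠ 0, so this unfolding has rank ≥ 3; CP rank is at least every unfolding rank, so rank(T) ≥ 3. (Flattening ranks never certify an upper bound on CP rank; for that we must actually write T with 3 rank-1 terms.)
Upper bound: T is a sum of 3 rank-1 terms, T = [0, 1] ⊗ [0, 1] ⊗ [1, -2, 0] + [1, -2] ⊗ [1, 1] ⊗ [2, -2, 2] + [1, 0] ⊗ [1, 0] ⊗ [2, -2, 4] (one valid choice — decompositions are not unique — normalised so each a, b is primitive with positive first nonzero entry; check it by expanding all entries), so rank(T) ≤ 3.
These bounds meet, so rank(T) = 3.

rank(T) = 3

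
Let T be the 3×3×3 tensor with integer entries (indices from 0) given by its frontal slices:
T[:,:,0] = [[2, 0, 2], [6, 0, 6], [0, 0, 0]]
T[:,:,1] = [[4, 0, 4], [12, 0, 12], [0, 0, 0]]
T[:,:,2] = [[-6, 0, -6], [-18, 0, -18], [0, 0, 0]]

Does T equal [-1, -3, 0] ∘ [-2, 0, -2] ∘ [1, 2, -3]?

Yes

Reconstruct entrywise from the claimed factors. For example, T[2,1,1] = 0 and Σₗ aₗ[2]bₗ[1]cₗ[1] = (0)·(0)·(2) = 0; checking all 27 entries, every one matches. The claim holds.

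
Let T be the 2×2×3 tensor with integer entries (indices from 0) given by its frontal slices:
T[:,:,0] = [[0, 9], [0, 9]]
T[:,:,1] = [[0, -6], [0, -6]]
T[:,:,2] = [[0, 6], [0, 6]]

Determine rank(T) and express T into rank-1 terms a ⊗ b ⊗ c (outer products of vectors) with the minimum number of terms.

Lower bound: T ≠ 0 (e.g. T[0,1,0] = 9), so rank(T) ≥ 1.
Upper bound: if T = a ⊗ b ⊗ c then every fibre of T is a multiple of the corresponding factor, so read the factors off the fibres through the nonzero entry T[0,1,0] = 9.
The mode-1 fibre T[:,1,0] = [9, 9] gives a = [1, 1] (primitive direction); the mode-2 fibre T[0,:,0] = [0, 9] gives b = [0, 1]; then c[k] = T[0,1,k] / (a[0]·b[1]) = [9, -6, 6] / 1 = [9, -6, 6].
Expanding [1, 1] ⊗ [0, 1] ⊗ [9, -6, 6] reproduces all 12 entries of T, so T = [1, 1] ⊗ [0, 1] ⊗ [9, -6, 6] and rank(T) ≤ 1.
These bounds meet, so rank(T) = 1.

rank(T) = 1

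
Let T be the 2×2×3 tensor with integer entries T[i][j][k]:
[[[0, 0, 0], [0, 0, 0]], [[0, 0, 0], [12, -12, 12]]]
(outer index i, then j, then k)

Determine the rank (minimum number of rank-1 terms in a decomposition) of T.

1

Lower bound: T ≠ 0 (e.g. T[1,1,0] = 12), so rank(T) ≥ 1.
Upper bound: the mode-1 fibre T[:,1,0] = [0, 12] gives a = [0, 1] (primitive direction); the mode-2 fibre T[1,:,0] = [0, 12] gives b = [0, 1]; then c[k] = T[1,1,k] / (a[1]·b[1]) = [12, -12, 12] / 1 = [12, -12, 12].
Expanding [0, 1] ⊗ [0, 1] ⊗ [12, -12, 12] reproduces all 12 entries of T, so T = [0, 1] ⊗ [0, 1] ⊗ [12, -12, 12] and rank(T) ≤ 1.
These bounds meet, so rank(T) = 1.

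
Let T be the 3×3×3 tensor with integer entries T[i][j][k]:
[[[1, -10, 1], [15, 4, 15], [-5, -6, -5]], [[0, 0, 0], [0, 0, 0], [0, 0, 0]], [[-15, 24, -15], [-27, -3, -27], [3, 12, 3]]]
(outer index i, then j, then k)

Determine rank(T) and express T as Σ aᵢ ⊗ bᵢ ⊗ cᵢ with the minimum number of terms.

Lower bound: the mode-1 unfolding of T (rows indexed by i, columns by (j,k) = (0,0), (0,1), (0,2), (1,0), (1,1), (1,2), (2,0), (2,1), (2,2)) is [[1, -10, 1, 15, 4, 15, -5, -6, -5], [0, 0, 0, 0, 0, 0, 0, 0, 0], [-15, 24, -15, -27, -3, -27, 3, 12, 3]].
There the 2×2 minor on rows i ∈ {0, 2}, columns (j,k) ∈ {(0,0), (0,1)} is det [[1, -10], [-15, 24]] = -126 ≠ 0, so this unfolding has rank ≥ 2; CP rank is at least every unfolding rank, so rank(T) ≥ 2. (Flattening ranks never certify an upper bound on CP rank; for that we must actually write T with 2 rank-1 terms.)
Upper bound — finding two terms. Write S_k = T[:,:,k] for the frontal slices: S₀ = [[1, 15, -5], [0, 0, 0], [-15, -27, 3]], S₁ = [[-10, 4, -6], [0, 0, 0], [24, -3, 12]], S₂ = [[1, 15, -5], [0, 0, 0], [-15, -27, 3]].
If T = a₁ ⊗ b₁ ⊗ c₁ + a₂ ⊗ b₂ ⊗ c₂ then each S_k = c₁[k]·a₁b₁ᵀ + c₂[k]·a₂b₂ᵀ. S₀ and S₁ are linearly independent, so a₁b₁ᵀ and a₂b₂ᵀ must span the same plane of matrices: they are the rank-1 matrices of the form x·S₀ + y·S₁.
The 2×2 minor of x·S₀ + y·S₁ on rows {0,2}, columns {0,1} is 198·x² − 33·xy − 66·y² = 33·(3·x − 2·y)(2·x + y), vanishing at (x:y) = (2:3) and (1:-2).
M₁ = 2·S₀ + 3·S₁ = [[-28, 42, -28], [0, 0, 0], [42, -63, 42]] = (-7)·[2, 0, -3][2, -3, 2]ᵀ and M₂ = S₀ − 2·S₁ = [[21, 7, 7], [0, 0, 0], [-63, -21, -21]] = 7·[1, 0, -3][3, 1, 1]ᵀ, so take a₁ = [2, 0, -3], b₁ = [2, -3, 2], a₂ = [1, 0, -3], b₂ = [3, 1, 1].
Each slice is an integer combination of E₁ = a₁b₁ᵀ and E₂ = a₂b₂ᵀ: S₀ = −2·E₁ + 3·E₂, S₁ = −E₁ − 2·E₂, S₂ = −2·E₁ + 3·E₂; reading off coefficients, c₁ = [-2, -1, -2] and c₂ = [3, -2, 3].
Hence T = [2, 0, -3] ⊗ [2, -3, 2] ⊗ [-2, -1, -2] + [1, 0, -3] ⊗ [3, 1, 1] ⊗ [3, -2, 3], so rank(T) ≤ 2.
These bounds meet, so rank(T) = 2.
Check entry T[1,1,1] = 0: (0)·(-3)·(-1) + (0)·(1)·(-2) = 0.

rank(T) = 2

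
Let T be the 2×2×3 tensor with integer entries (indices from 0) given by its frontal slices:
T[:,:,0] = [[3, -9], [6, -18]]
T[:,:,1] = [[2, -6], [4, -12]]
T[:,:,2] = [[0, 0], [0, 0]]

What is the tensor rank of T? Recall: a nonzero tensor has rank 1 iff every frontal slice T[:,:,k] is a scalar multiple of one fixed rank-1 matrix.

Lower bound: T ≠ 0 (e.g. T[0,0,0] = 3), so rank(T) ≥ 1.
Upper bound: if T = a ⊗ b ⊗ c then every fibre of T is a multiple of the corresponding factor, so read the factors off the fibres through the nonzero entry T[0,0,0] = 3.
The mode-1 fibre T[:,0,0] = [3, 6] gives a = [1, 2] (primitive direction); the mode-2 fibre T[0,:,0] = [3, -9] gives b = [1, -3]; then c[k] = T[0,0,k] / (a[0]·b[0]) = [3, 2, 0] / 1 = [3, 2, 0].
Expanding [1, 2] ⊗ [1, -3] ⊗ [3, 2, 0] reproduces all 12 entries of T, so T = [1, 2] ⊗ [1, -3] ⊗ [3, 2, 0] and rank(T) ≤ 1.
These bounds meet, so rank(T) = 1.

1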